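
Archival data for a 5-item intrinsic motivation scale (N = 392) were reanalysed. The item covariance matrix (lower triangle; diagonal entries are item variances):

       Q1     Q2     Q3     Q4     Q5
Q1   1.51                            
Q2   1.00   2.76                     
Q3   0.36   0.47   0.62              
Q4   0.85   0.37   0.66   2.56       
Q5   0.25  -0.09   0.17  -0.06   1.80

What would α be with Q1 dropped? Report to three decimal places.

Remaining items: Q2, Q3, Q4, Q5 (k = 4).
sum of item variances = 2.76 + 0.62 + 2.56 + 1.80 = 7.74
σ²_total = 7.74 + 2 × 1.52 = 10.78
α (item deleted) = (4/3)·(1 − 7.74/10.78) = 0.376

α = 0.376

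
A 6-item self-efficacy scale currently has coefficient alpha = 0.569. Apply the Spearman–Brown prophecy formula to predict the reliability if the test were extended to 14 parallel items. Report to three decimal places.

predicted reliability = 0.755

Length factor m = 14/6 = 2.3333
α' = m·α / (1 + (m−1)·α)
   = 14/6 × 0.569 / (1 + (14/6 − 1) × 0.569)
   = 1.3277 / 1.7587 = 0.755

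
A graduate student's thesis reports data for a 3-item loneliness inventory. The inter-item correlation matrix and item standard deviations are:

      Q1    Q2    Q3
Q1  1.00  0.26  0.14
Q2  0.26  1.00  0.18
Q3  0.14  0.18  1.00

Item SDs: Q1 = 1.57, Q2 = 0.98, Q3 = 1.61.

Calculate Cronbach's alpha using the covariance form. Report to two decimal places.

Cronbach's alpha = 0.38

Σσ²ᵢ = 1.57² + 0.98² + 1.61² = 6.0174
Covariances σ_ij = r_ij · s_i · s_j:
  σ(Q1,Q2) = 0.26 × 1.57 × 0.98 = 0.4000
  σ(Q1,Q3) = 0.14 × 1.57 × 1.61 = 0.3539
  σ(Q2,Q3) = 0.18 × 0.98 × 1.61 = 0.2840
σ²_T = Σσ²ᵢ + 2·Σσ_ij = 6.0174 + 2 × 1.0379 = 8.0932
α = (3/2)·(1 − 6.0174/8.0932) = 0.38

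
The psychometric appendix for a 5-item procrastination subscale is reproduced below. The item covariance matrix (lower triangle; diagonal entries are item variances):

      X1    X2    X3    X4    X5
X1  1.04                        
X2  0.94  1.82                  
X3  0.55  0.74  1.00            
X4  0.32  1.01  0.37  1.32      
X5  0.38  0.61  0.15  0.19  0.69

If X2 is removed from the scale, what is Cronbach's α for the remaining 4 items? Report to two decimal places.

Remaining items: X1, X3, X4, X5 (k = 4).
sum of item variances = 1.04 + 1.00 + 1.32 + 0.69 = 4.05
total variance = 4.05 + 2 × 1.96 = 7.97
α (item deleted) = (4/3)·(1 − 4.05/7.97) = 0.66

α = 0.66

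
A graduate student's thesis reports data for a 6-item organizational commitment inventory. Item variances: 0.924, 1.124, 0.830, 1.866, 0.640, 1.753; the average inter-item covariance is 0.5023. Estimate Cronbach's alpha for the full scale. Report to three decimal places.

Cronbach's alpha = 0.814

Σσ²ᵢ = 0.924 + 1.124 + 0.830 + 1.866 + 0.640 + 1.753 = 7.137
Sum of the 15 distinct covariances = 15 × 0.5023 = 7.5345
total variance = Σσ²ᵢ + 2·Σcov = 7.137 + 2 × 7.5345 = 22.2060
α = (6/5)·(1 − 7.137/22.2060) = 0.814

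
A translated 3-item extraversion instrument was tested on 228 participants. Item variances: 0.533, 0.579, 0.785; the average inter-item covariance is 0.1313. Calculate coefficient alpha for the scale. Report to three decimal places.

coefficient alpha = 0.440

ΣVar(i) = 0.533 + 0.579 + 0.785 = 1.897
Sum of the 3 distinct covariances = 3 × 0.1313 = 0.3939
σ²_total = ΣVar(i) + 2·Σcov = 1.897 + 2 × 0.3939 = 2.6848
α = (3/2)·(1 − 1.897/2.6848) = 0.440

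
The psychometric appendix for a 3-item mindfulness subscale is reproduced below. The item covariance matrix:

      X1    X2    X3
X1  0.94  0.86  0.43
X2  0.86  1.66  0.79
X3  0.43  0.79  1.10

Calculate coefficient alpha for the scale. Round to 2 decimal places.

coefficient alpha = 0.79

sum of item variances = 0.94 + 1.66 + 1.10 = 3.70
Sum of the distinct covariances = 2.08
σ²_T = 3.70 + 2 × 2.08 = 7.86
α = (k/(k−1))·(1 − sum of item variances/σ²_T) = (3/2)·(1 − 3.70/7.86) = 0.79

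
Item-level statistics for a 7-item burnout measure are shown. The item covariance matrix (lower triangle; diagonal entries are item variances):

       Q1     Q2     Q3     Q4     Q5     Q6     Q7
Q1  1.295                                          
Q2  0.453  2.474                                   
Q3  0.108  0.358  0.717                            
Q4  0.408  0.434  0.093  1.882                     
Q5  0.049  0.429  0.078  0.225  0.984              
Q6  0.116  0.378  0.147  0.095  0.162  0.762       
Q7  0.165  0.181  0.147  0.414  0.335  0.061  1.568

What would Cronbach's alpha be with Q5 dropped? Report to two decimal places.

Remaining items: Q1, Q2, Q3, Q4, Q6, Q7 (k = 6).
sum of item variances = 1.295 + 2.474 + 0.717 + 1.882 + 0.762 + 1.568 = 8.698
Var(T) = 8.698 + 2 × 3.558 = 15.814
α (item deleted) = (6/5)·(1 − 8.698/15.814) = 0.54

α = 0.54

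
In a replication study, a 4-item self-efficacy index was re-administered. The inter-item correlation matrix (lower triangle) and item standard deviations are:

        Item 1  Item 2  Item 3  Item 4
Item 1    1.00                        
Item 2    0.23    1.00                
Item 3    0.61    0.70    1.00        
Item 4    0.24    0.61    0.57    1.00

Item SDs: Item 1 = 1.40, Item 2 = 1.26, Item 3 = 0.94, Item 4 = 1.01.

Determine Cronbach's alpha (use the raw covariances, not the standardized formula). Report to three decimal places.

α = 0.767

Σσ²ᵢ = 1.40² + 1.26² + 0.94² + 1.01² = 5.4513
Covariances σ_ij = r_ij · s_i · s_j:
  σ(Item 1,Item 2) = 0.23 × 1.40 × 1.26 = 0.4057
  σ(Item 1,Item 3) = 0.61 × 1.40 × 0.94 = 0.8028
  σ(Item 1,Item 4) = 0.24 × 1.40 × 1.01 = 0.3394
  σ(Item 2,Item 3) = 0.70 × 1.26 × 0.94 = 0.8291
  σ(Item 2,Item 4) = 0.61 × 1.26 × 1.01 = 0.7763
  σ(Item 3,Item 4) = 0.57 × 0.94 × 1.01 = 0.5412
σ²_T = Σσ²ᵢ + 2·Σσ_ij = 5.4513 + 2 × 3.6945 = 12.8403
α = (4/3)·(1 − 5.4513/12.8403) = 0.767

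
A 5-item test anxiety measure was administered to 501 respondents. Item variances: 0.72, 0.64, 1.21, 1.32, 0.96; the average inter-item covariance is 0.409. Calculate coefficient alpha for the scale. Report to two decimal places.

Σσ²ᵢ = 0.72 + 0.64 + 1.21 + 1.32 + 0.96 = 4.85
Sum of the 10 distinct covariances = 10 × 0.409 = 4.090
Var(T) = Σσ²ᵢ + 2·Σcov = 4.85 + 2 × 4.090 = 13.030
α = (5/4)·(1 − 4.85/13.030) = 0.78

α = 0.78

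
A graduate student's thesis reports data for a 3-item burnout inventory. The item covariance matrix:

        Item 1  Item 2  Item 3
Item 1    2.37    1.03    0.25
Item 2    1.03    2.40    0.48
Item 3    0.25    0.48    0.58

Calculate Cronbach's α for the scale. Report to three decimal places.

α = 0.595

ΣVar(i) = 2.37 + 2.40 + 0.58 = 5.35
Σ_{i<j} σ_ij = 1.76
total variance = 5.35 + 2 × 1.76 = 8.87
α = (k/(k−1))·(1 − ΣVar(i)/total variance) = (3/2)·(1 − 5.35/8.87) = 0.595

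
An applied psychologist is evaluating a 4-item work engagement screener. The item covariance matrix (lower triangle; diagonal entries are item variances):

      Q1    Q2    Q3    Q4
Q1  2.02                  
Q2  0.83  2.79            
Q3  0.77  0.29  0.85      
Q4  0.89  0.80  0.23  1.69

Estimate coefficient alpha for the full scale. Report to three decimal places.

Σσ²ᵢ = 2.02 + 2.79 + 0.85 + 1.69 = 7.35
Sum of the distinct covariances = 3.81
Var(T) = 7.35 + 2 × 3.81 = 14.97
α = (k/(k−1))·(1 − Σσ²ᵢ/Var(T)) = (4/3)·(1 − 7.35/14.97) = 0.679

coefficient alpha = 0.679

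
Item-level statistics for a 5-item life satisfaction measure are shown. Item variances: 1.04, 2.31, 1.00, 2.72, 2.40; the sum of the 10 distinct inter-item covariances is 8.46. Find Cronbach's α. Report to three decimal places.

Σσᵢ² = 1.04 + 2.31 + 1.00 + 2.72 + 2.40 = 9.47
Sum of distinct covariances = 8.46
σ²_total = Σσᵢ² + 2·Σcov = 9.47 + 2 × 8.46 = 26.39
α = (5/4)·(1 − 9.47/26.39) = 0.801

Cronbach's α = 0.801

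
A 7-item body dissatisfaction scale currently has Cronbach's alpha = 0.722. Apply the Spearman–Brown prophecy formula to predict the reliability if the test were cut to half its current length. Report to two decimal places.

Length factor m = 1/2
α' = m·α / (1 − (1−m)·α)
   = 1/2 × 0.722 / (1 − (1 − 1/2) × 0.722)
   = 0.3610 / 0.6390 = 0.56

predicted reliability = 0.56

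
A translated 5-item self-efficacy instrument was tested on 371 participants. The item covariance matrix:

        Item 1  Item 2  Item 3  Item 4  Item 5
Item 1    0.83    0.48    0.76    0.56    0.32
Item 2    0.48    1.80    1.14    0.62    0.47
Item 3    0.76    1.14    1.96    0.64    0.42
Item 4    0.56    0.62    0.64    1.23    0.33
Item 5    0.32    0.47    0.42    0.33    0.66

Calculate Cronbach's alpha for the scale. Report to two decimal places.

Σσᵢ² = 0.83 + 1.80 + 1.96 + 1.23 + 0.66 = 6.48
Sum of the distinct covariances = 5.74
Var(T) = 6.48 + 2 × 5.74 = 17.96
α = (k/(k−1))·(1 − Σσᵢ²/Var(T)) = (5/4)·(1 − 6.48/17.96) = 0.80

α = 0.80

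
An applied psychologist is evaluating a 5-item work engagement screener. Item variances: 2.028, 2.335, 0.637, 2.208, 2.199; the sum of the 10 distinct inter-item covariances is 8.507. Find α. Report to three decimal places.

sum of item variances = 2.028 + 2.335 + 0.637 + 2.208 + 2.199 = 9.407
Sum of distinct covariances = 8.507
Var(T) = sum of item variances + 2·Σcov = 9.407 + 2 × 8.507 = 26.421
α = (5/4)·(1 − 9.407/26.421) = 0.805

α = 0.805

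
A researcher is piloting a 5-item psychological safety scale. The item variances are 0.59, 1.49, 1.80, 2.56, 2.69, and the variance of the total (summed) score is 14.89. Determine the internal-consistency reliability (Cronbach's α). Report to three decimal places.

sum of item variances = 0.59 + 1.49 + 1.80 + 2.56 + 2.69 = 9.13
α = (k/(k−1))·(1 − sum of item variances/σ²_T) = (5/4)·(1 − 9.13/14.89) = 0.484

α = 0.484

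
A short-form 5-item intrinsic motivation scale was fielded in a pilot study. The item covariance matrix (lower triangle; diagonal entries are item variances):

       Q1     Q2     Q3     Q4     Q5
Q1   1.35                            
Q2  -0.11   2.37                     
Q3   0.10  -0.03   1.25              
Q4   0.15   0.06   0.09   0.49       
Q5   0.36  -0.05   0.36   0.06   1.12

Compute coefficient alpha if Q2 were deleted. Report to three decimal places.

Remaining items: Q1, Q3, Q4, Q5 (k = 4).
Σσᵢ² = 1.35 + 1.25 + 0.49 + 1.12 = 4.21
σ²_total = 4.21 + 2 × 1.12 = 6.45
α (item deleted) = (4/3)·(1 − 4.21/6.45) = 0.463

coefficient alpha = 0.463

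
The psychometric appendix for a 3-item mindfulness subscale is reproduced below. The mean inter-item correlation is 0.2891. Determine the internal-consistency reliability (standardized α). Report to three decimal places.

standardized α = 0.550

Standardized α = k·r̄ / (1 + (k−1)·r̄) = 3 × 0.2891 / (1 + 2 × 0.2891)
  = 0.8673 / 1.5782 = 0.550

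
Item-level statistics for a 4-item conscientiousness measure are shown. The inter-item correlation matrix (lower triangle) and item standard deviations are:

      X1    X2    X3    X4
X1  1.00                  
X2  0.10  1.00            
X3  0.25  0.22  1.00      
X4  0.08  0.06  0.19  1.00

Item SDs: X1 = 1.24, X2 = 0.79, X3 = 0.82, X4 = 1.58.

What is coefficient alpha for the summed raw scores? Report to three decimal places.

Σσ²ᵢ = 1.24² + 0.79² + 0.82² + 1.58² = 5.3305
Covariances σ_ij = r_ij · s_i · s_j:
  σ(X1,X2) = 0.10 × 1.24 × 0.79 = 0.0980
  σ(X1,X3) = 0.25 × 1.24 × 0.82 = 0.2542
  σ(X1,X4) = 0.08 × 1.24 × 1.58 = 0.1567
  σ(X2,X3) = 0.22 × 0.79 × 0.82 = 0.1425
  σ(X2,X4) = 0.06 × 0.79 × 1.58 = 0.0749
  σ(X3,X4) = 0.19 × 0.82 × 1.58 = 0.2462
σ²_T = Σσ²ᵢ + 2·Σσ_ij = 5.3305 + 2 × 0.9725 = 7.2755
α = (4/3)·(1 − 5.3305/7.2755) = 0.356

α = 0.356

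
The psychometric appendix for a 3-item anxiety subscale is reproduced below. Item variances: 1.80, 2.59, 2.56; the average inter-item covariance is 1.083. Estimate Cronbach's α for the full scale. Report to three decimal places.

Σσ²ᵢ = 1.80 + 2.59 + 2.56 = 6.95
Sum of the 3 distinct covariances = 3 × 1.083 = 3.249
Var(T) = Σσ²ᵢ + 2·Σcov = 6.95 + 2 × 3.249 = 13.448
α = (3/2)·(1 − 6.95/13.448) = 0.725

Cronbach's α = 0.725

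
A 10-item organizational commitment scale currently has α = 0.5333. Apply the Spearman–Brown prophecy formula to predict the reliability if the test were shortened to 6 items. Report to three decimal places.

predicted reliability = 0.407

Length factor m = 6/10 = 0.6000
α' = m·α / (1 − (1−m)·α)
   = 6/10 × 0.5333 / (1 − (1 − 6/10) × 0.5333)
   = 0.3200 / 0.7867 = 0.407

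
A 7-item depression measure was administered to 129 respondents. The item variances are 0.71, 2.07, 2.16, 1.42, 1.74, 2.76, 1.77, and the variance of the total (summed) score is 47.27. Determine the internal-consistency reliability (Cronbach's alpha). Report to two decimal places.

α = 0.85

sum of item variances = 0.71 + 2.07 + 2.16 + 1.42 + 1.74 + 2.76 + 1.77 = 12.63
α = (k/(k−1))·(1 − sum of item variances/σ²_T) = (7/6)·(1 − 12.63/47.27) = 0.85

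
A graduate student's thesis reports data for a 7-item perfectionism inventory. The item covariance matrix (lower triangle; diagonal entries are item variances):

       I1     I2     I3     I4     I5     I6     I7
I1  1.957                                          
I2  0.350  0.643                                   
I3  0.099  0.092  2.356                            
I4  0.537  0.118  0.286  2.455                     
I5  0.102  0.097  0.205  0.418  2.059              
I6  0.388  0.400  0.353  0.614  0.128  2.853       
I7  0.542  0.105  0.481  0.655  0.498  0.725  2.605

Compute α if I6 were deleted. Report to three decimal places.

Remaining items: I1, I2, I3, I4, I5, I7 (k = 6).
sum of item variances = 1.957 + 0.643 + 2.356 + 2.455 + 2.059 + 2.605 = 12.075
total variance = 12.075 + 2 × 4.585 = 21.245
α (item deleted) = (6/5)·(1 − 12.075/21.245) = 0.518

α = 0.518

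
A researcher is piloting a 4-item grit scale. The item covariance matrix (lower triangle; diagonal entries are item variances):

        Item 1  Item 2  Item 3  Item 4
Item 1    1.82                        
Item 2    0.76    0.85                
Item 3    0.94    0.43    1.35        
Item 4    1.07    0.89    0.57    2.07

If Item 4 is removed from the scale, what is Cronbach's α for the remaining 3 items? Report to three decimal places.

Remaining items: Item 1, Item 2, Item 3 (k = 3).
Σσ²ᵢ = 1.82 + 0.85 + 1.35 = 4.02
Var(T) = 4.02 + 2 × 2.13 = 8.28
α (item deleted) = (3/2)·(1 − 4.02/8.28) = 0.772

α = 0.772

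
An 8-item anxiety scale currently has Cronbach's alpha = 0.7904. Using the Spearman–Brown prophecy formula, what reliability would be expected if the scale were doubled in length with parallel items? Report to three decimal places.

predicted reliability = 0.883

Length factor m = 2
α' = m·α / (1 + (m−1)·α)
   = 2 × 0.7904 / (1 + (2 − 1) × 0.7904)
   = 1.5808 / 1.7904 = 0.883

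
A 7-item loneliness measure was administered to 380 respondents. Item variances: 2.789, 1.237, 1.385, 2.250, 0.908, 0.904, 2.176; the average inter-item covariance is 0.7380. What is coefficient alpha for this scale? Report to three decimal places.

ΣVar(i) = 2.789 + 1.237 + 1.385 + 2.250 + 0.908 + 0.904 + 2.176 = 11.649
Sum of the 21 distinct covariances = 21 × 0.7380 = 15.4980
Var(T) = ΣVar(i) + 2·Σcov = 11.649 + 2 × 15.4980 = 42.6450
α = (7/6)·(1 − 11.649/42.6450) = 0.848

α = 0.848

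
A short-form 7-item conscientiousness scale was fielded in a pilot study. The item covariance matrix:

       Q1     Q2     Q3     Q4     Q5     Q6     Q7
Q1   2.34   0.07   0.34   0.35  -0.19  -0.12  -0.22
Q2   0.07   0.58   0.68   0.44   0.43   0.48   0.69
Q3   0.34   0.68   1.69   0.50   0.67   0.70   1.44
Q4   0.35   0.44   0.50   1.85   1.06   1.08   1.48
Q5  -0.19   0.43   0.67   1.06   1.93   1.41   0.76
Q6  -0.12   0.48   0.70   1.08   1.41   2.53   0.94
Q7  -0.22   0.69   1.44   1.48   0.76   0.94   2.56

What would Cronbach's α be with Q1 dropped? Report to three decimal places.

α = 0.835

Remaining items: Q2, Q3, Q4, Q5, Q6, Q7 (k = 6).
ΣVar(i) = 0.58 + 1.69 + 1.85 + 1.93 + 2.53 + 2.56 = 11.14
total variance = 11.14 + 2 × 12.76 = 36.66
α (item deleted) = (6/5)·(1 − 11.14/36.66) = 0.835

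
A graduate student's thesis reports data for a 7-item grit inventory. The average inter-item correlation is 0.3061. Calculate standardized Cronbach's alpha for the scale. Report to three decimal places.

Standardized α = k·r̄ / (1 + (k−1)·r̄) = 7 × 0.3061 / (1 + 6 × 0.3061)
  = 2.1427 / 2.8366 = 0.755

standardized Cronbach's alpha = 0.755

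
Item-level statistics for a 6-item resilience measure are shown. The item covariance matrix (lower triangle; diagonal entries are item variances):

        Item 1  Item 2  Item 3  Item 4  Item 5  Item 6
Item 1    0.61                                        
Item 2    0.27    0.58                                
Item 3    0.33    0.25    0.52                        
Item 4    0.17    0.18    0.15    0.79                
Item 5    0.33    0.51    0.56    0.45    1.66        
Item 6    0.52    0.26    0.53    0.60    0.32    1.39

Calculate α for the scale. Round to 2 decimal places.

Σσᵢ² = 0.61 + 0.58 + 0.52 + 0.79 + 1.66 + 1.39 = 5.55
Σ_{i<j} σ_ij = 5.43
σ²_total = 5.55 + 2 × 5.43 = 16.41
α = (k/(k−1))·(1 − Σσᵢ²/σ²_total) = (6/5)·(1 − 5.55/16.41) = 0.79

α = 0.79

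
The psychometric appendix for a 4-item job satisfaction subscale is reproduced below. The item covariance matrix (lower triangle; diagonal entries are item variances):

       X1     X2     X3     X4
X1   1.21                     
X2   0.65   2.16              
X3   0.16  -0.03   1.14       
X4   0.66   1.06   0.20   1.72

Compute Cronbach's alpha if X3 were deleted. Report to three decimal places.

α = 0.723

Remaining items: X1, X2, X4 (k = 3).
ΣVar(i) = 1.21 + 2.16 + 1.72 = 5.09
σ²_total = 5.09 + 2 × 2.37 = 9.83
α (item deleted) = (3/2)·(1 − 5.09/9.83) = 0.723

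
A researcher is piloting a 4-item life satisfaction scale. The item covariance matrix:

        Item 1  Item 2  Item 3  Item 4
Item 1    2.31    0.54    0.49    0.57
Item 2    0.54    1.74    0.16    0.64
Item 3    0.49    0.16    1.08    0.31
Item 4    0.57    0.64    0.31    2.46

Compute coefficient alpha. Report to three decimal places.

α = 0.555

Σσ²ᵢ = 2.31 + 1.74 + 1.08 + 2.46 = 7.59
Sum of off-diagonal covariances = 2.71
σ²_total = 7.59 + 2 × 2.71 = 13.01
α = (k/(k−1))·(1 − Σσ²ᵢ/σ²_total) = (4/3)·(1 − 7.59/13.01) = 0.555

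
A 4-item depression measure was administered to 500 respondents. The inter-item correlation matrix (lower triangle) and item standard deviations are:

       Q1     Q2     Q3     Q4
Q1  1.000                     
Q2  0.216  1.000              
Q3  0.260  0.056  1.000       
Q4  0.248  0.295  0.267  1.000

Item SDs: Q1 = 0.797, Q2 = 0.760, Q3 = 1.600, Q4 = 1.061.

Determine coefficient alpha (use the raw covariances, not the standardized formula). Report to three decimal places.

Σσ²ᵢ = 0.797² + 0.760² + 1.600² + 1.061² = 4.8985
Covariances σ_ij = r_ij · s_i · s_j:
  σ(Q1,Q2) = 0.216 × 0.797 × 0.760 = 0.1308
  σ(Q1,Q3) = 0.260 × 0.797 × 1.600 = 0.3316
  σ(Q1,Q4) = 0.248 × 0.797 × 1.061 = 0.2097
  σ(Q2,Q3) = 0.056 × 0.760 × 1.600 = 0.0681
  σ(Q2,Q4) = 0.295 × 0.760 × 1.061 = 0.2379
  σ(Q3,Q4) = 0.267 × 1.600 × 1.061 = 0.4533
σ²_T = Σσ²ᵢ + 2·Σσ_ij = 4.8985 + 2 × 1.4314 = 7.7613
α = (4/3)·(1 − 4.8985/7.7613) = 0.492

coefficient alpha = 0.492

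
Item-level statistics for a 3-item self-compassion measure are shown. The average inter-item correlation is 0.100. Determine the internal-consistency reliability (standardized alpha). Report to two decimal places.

α = 0.25

Standardized α = k·r̄ / (1 + (k−1)·r̄) = 3 × 0.100 / (1 + 2 × 0.100)
  = 0.3000 / 1.2000 = 0.25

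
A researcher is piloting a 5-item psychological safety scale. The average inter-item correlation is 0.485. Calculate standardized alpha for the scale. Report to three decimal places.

Standardized α = k·r̄ / (1 + (k−1)·r̄) = 5 × 0.485 / (1 + 4 × 0.485)
  = 2.4250 / 2.9400 = 0.825

α = 0.825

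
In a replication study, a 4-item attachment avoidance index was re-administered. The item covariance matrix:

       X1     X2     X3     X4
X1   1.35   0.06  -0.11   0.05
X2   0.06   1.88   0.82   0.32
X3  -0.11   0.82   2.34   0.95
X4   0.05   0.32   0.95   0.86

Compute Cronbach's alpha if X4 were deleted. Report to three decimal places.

Remaining items: X1, X2, X3 (k = 3).
Σσᵢ² = 1.35 + 1.88 + 2.34 = 5.57
σ²_T = 5.57 + 2 × 0.77 = 7.11
α (item deleted) = (3/2)·(1 − 5.57/7.11) = 0.325

α = 0.325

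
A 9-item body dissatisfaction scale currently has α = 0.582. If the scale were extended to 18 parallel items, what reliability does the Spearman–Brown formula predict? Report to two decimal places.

Length factor m = 18/9 = 2.0000
α' = m·α / (1 + (m−1)·α)
   = 18/9 × 0.582 / (1 + (18/9 − 1) × 0.582)
   = 1.1640 / 1.5820 = 0.74

predicted reliability = 0.74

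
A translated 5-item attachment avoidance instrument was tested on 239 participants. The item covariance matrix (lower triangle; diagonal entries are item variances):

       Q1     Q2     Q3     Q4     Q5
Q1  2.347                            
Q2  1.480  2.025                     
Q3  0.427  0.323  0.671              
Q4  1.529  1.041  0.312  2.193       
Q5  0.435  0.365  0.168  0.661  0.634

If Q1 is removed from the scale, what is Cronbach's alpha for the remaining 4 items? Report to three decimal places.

Remaining items: Q2, Q3, Q4, Q5 (k = 4).
Σσ²ᵢ = 2.025 + 0.671 + 2.193 + 0.634 = 5.523
Var(T) = 5.523 + 2 × 2.870 = 11.263
α (item deleted) = (4/3)·(1 − 5.523/11.263) = 0.680

α = 0.680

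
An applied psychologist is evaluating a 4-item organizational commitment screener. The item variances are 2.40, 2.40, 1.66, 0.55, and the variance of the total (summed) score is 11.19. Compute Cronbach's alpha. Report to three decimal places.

sum of item variances = 2.40 + 2.40 + 1.66 + 0.55 = 7.01
α = (k/(k−1))·(1 − sum of item variances/σ²_total) = (4/3)·(1 − 7.01/11.19) = 0.498

α = 0.498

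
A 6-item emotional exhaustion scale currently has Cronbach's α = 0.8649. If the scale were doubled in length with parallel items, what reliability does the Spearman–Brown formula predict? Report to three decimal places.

predicted reliability = 0.928

Length factor m = 2
α' = m·α / (1 + (m−1)·α)
   = 2 × 0.8649 / (1 + (2 − 1) × 0.8649)
   = 1.7298 / 1.8649 = 0.928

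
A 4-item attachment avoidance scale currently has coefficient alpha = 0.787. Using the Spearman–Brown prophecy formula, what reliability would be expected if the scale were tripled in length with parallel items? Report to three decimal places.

predicted reliability = 0.917

Length factor m = 3
α' = m·α / (1 + (m−1)·α)
   = 3 × 0.787 / (1 + (3 − 1) × 0.787)
   = 2.3610 / 2.5740 = 0.917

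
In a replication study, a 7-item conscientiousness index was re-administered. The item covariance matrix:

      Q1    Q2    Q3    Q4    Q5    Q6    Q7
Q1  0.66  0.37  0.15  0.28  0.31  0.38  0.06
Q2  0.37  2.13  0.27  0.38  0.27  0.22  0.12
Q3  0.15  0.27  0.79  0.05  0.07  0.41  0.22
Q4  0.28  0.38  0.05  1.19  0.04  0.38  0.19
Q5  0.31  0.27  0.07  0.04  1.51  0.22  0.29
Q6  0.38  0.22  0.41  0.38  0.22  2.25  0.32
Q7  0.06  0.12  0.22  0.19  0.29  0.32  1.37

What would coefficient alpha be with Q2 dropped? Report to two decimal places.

coefficient alpha = 0.56

Remaining items: Q1, Q3, Q4, Q5, Q6, Q7 (k = 6).
Σσ²ᵢ = 0.66 + 0.79 + 1.19 + 1.51 + 2.25 + 1.37 = 7.77
total variance = 7.77 + 2 × 3.37 = 14.51
α (item deleted) = (6/5)·(1 − 7.77/14.51) = 0.56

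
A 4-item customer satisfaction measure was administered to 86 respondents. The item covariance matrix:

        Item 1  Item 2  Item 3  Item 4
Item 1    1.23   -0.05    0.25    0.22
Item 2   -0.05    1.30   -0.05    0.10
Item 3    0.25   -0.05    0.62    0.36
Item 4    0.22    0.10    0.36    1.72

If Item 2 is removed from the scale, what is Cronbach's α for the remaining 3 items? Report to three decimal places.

α = 0.476

Remaining items: Item 1, Item 3, Item 4 (k = 3).
ΣVar(i) = 1.23 + 0.62 + 1.72 = 3.57
total variance = 3.57 + 2 × 0.83 = 5.23
α (item deleted) = (3/2)·(1 − 3.57/5.23) = 0.476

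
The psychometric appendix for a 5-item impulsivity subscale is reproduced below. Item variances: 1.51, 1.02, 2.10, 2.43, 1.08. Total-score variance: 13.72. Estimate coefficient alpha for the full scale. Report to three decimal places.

ΣVar(i) = 1.51 + 1.02 + 2.10 + 2.43 + 1.08 = 8.14
α = (k/(k−1))·(1 − ΣVar(i)/Var(T)) = (5/4)·(1 − 8.14/13.72) = 0.508

α = 0.508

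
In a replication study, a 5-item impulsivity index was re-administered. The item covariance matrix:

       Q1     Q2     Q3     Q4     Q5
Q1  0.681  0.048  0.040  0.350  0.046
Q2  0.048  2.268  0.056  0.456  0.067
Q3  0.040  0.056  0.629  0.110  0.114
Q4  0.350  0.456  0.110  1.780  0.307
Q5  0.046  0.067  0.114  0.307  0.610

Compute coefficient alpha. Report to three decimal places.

Σσᵢ² = 0.681 + 2.268 + 0.629 + 1.780 + 0.610 = 5.968
Sum of off-diagonal covariances = 1.594
total variance = 5.968 + 2 × 1.594 = 9.156
α = (k/(k−1))·(1 − Σσᵢ²/total variance) = (5/4)·(1 − 5.968/9.156) = 0.435

coefficient alpha = 0.435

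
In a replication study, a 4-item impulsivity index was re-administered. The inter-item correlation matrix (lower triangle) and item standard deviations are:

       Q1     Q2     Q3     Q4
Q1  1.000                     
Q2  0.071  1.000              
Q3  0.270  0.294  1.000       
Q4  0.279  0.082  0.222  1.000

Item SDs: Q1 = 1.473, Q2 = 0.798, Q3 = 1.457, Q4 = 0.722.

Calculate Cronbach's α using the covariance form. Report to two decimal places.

Σσ²ᵢ = 1.473² + 0.798² + 1.457² + 0.722² = 5.4507
Covariances σ_ij = r_ij · s_i · s_j:
  σ(Q1,Q2) = 0.071 × 1.473 × 0.798 = 0.0835
  σ(Q1,Q3) = 0.270 × 1.473 × 1.457 = 0.5795
  σ(Q1,Q4) = 0.279 × 1.473 × 0.722 = 0.2967
  σ(Q2,Q3) = 0.294 × 0.798 × 1.457 = 0.3418
  σ(Q2,Q4) = 0.082 × 0.798 × 0.722 = 0.0472
  σ(Q3,Q4) = 0.222 × 1.457 × 0.722 = 0.2335
σ²_T = Σσ²ᵢ + 2·Σσ_ij = 5.4507 + 2 × 1.5822 = 8.6151
α = (4/3)·(1 − 5.4507/8.6151) = 0.49

α = 0.49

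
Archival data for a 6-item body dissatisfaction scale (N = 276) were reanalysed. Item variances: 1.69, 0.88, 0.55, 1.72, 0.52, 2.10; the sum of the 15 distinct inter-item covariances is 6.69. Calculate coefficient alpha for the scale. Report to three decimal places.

coefficient alpha = 0.770

ΣVar(i) = 1.69 + 0.88 + 0.55 + 1.72 + 0.52 + 2.10 = 7.46
Sum of distinct covariances = 6.69
total variance = ΣVar(i) + 2·Σcov = 7.46 + 2 × 6.69 = 20.84
α = (6/5)·(1 − 7.46/20.84) = 0.770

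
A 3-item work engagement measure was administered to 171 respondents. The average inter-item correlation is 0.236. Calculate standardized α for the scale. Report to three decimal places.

standardized α = 0.481

Standardized α = k·r̄ / (1 + (k−1)·r̄) = 3 × 0.236 / (1 + 2 × 0.236)
  = 0.7080 / 1.4720 = 0.481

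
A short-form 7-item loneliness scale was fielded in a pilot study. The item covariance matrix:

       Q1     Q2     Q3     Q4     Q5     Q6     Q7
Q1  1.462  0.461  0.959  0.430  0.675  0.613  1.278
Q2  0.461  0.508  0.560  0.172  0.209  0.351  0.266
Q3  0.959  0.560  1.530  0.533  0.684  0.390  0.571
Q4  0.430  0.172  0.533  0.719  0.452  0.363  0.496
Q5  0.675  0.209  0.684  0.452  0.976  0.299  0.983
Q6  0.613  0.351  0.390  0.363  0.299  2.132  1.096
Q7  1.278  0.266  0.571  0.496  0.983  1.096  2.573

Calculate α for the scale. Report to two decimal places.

α = 0.82

Σσᵢ² = 1.462 + 0.508 + 1.530 + 0.719 + 0.976 + 2.132 + 2.573 = 9.900
Sum of the distinct covariances = 11.841
σ²_total = 9.900 + 2 × 11.841 = 33.582
α = (k/(k−1))·(1 − Σσᵢ²/σ²_total) = (7/6)·(1 − 9.900/33.582) = 0.82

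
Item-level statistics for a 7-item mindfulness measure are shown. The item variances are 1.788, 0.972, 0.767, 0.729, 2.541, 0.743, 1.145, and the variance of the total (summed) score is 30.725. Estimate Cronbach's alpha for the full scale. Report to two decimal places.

Cronbach's alpha = 0.84

Σσ²ᵢ = 1.788 + 0.972 + 0.767 + 0.729 + 2.541 + 0.743 + 1.145 = 8.685
α = (k/(k−1))·(1 − Σσ²ᵢ/σ²_total) = (7/6)·(1 − 8.685/30.725) = 0.84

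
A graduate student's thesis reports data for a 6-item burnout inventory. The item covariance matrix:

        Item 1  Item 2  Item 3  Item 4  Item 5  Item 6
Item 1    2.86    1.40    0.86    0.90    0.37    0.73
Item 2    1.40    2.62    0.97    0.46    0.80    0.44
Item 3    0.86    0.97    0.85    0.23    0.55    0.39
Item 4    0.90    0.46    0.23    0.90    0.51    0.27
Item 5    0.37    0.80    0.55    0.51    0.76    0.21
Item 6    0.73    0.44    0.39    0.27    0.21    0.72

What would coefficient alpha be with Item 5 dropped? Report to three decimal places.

Remaining items: Item 1, Item 2, Item 3, Item 4, Item 6 (k = 5).
Σσ²ᵢ = 2.86 + 2.62 + 0.85 + 0.90 + 0.72 = 7.95
σ²_total = 7.95 + 2 × 6.65 = 21.25
α (item deleted) = (5/4)·(1 − 7.95/21.25) = 0.782

coefficient alpha = 0.782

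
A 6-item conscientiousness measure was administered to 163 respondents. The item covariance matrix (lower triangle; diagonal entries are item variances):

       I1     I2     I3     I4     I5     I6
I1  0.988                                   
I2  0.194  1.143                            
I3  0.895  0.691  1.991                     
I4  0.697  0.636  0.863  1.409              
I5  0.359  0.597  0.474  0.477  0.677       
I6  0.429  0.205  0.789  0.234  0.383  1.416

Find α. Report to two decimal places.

Σσᵢ² = 0.988 + 1.143 + 1.991 + 1.409 + 0.677 + 1.416 = 7.624
Sum of off-diagonal covariances = 7.923
σ²_total = 7.624 + 2 × 7.923 = 23.470
α = (k/(k−1))·(1 − Σσᵢ²/σ²_total) = (6/5)·(1 − 7.624/23.470) = 0.81

α = 0.81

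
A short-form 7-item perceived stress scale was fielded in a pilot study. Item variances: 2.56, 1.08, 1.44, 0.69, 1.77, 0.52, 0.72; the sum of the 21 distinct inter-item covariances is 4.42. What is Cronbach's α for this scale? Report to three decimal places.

Σσ²ᵢ = 2.56 + 1.08 + 1.44 + 0.69 + 1.77 + 0.52 + 0.72 = 8.78
Sum of distinct covariances = 4.42
total variance = Σσ²ᵢ + 2·Σcov = 8.78 + 2 × 4.42 = 17.62
α = (7/6)·(1 − 8.78/17.62) = 0.585

Cronbach's α = 0.585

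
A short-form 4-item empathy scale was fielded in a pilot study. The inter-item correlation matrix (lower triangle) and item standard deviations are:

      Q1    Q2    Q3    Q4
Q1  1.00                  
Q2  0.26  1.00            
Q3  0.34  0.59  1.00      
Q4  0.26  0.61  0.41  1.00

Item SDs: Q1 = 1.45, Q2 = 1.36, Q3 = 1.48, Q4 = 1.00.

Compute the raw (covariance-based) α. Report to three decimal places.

Σσ²ᵢ = 1.45² + 1.36² + 1.48² + 1.00² = 7.1425
Covariances σ_ij = r_ij · s_i · s_j:
  σ(Q1,Q2) = 0.26 × 1.45 × 1.36 = 0.5127
  σ(Q1,Q3) = 0.34 × 1.45 × 1.48 = 0.7296
  σ(Q1,Q4) = 0.26 × 1.45 × 1.00 = 0.3770
  σ(Q2,Q3) = 0.59 × 1.36 × 1.48 = 1.1876
  σ(Q2,Q4) = 0.61 × 1.36 × 1.00 = 0.8296
  σ(Q3,Q4) = 0.41 × 1.48 × 1.00 = 0.6068
σ²_T = Σσ²ᵢ + 2·Σσ_ij = 7.1425 + 2 × 4.2433 = 15.6291
α = (4/3)·(1 − 7.1425/15.6291) = 0.724

α = 0.724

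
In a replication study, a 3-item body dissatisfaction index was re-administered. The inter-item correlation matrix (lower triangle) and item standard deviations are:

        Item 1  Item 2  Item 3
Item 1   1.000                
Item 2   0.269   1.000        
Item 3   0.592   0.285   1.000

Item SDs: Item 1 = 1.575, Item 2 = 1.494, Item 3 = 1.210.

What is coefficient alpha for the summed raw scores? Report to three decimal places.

Σσ²ᵢ = 1.575² + 1.494² + 1.210² = 6.1768
Covariances σ_ij = r_ij · s_i · s_j:
  σ(Item 1,Item 2) = 0.269 × 1.575 × 1.494 = 0.6330
  σ(Item 1,Item 3) = 0.592 × 1.575 × 1.210 = 1.1282
  σ(Item 2,Item 3) = 0.285 × 1.494 × 1.210 = 0.5152
σ²_T = Σσ²ᵢ + 2·Σσ_ij = 6.1768 + 2 × 2.2764 = 10.7296
α = (3/2)·(1 − 6.1768/10.7296) = 0.636

coefficient alpha = 0.636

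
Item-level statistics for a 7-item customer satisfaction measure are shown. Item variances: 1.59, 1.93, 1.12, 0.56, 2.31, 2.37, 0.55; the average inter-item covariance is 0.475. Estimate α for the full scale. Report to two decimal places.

Σσᵢ² = 1.59 + 1.93 + 1.12 + 0.56 + 2.31 + 2.37 + 0.55 = 10.43
Sum of the 21 distinct covariances = 21 × 0.475 = 9.975
σ²_T = Σσᵢ² + 2·Σcov = 10.43 + 2 × 9.975 = 30.380
α = (7/6)·(1 − 10.43/30.380) = 0.77

α = 0.77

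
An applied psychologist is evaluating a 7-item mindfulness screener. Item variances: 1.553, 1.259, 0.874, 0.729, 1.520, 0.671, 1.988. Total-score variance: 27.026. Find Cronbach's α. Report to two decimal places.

Cronbach's α = 0.80

sum of item variances = 1.553 + 1.259 + 0.874 + 0.729 + 1.520 + 0.671 + 1.988 = 8.594
α = (k/(k−1))·(1 − sum of item variances/σ²_T) = (7/6)·(1 − 8.594/27.026) = 0.80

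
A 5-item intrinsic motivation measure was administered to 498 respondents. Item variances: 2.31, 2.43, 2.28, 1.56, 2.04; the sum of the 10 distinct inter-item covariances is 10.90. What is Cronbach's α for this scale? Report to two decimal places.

sum of item variances = 2.31 + 2.43 + 2.28 + 1.56 + 2.04 = 10.62
Sum of distinct covariances = 10.90
σ²_T = sum of item variances + 2·Σcov = 10.62 + 2 × 10.90 = 32.42
α = (5/4)·(1 − 10.62/32.42) = 0.84

α = 0.84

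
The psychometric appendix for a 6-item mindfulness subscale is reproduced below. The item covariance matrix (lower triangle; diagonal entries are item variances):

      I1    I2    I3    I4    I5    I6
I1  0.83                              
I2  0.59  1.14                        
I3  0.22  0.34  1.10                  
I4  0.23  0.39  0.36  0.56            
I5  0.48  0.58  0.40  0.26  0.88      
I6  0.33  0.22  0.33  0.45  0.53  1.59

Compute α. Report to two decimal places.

α = 0.78

ΣVar(i) = 0.83 + 1.14 + 1.10 + 0.56 + 0.88 + 1.59 = 6.10
Sum of off-diagonal covariances = 5.71
σ²_total = 6.10 + 2 × 5.71 = 17.52
α = (k/(k−1))·(1 − ΣVar(i)/σ²_total) = (6/5)·(1 − 6.10/17.52) = 0.78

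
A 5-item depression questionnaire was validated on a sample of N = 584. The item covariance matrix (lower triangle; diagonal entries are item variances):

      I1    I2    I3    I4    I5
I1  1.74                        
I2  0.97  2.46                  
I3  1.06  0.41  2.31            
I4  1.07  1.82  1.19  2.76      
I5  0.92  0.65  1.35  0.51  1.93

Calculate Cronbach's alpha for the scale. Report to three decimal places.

α = 0.800

sum of item variances = 1.74 + 2.46 + 2.31 + 2.76 + 1.93 = 11.20
Σ_{i<j} σ_ij = 9.95
σ²_T = 11.20 + 2 × 9.95 = 31.10
α = (k/(k−1))·(1 − sum of item variances/σ²_T) = (5/4)·(1 − 11.20/31.10) = 0.800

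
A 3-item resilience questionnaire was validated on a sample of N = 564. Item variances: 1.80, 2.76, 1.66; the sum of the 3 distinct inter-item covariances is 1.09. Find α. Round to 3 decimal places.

α = 0.389

ΣVar(i) = 1.80 + 2.76 + 1.66 = 6.22
Sum of distinct covariances = 1.09
Var(T) = ΣVar(i) + 2·Σcov = 6.22 + 2 × 1.09 = 8.40
α = (3/2)·(1 − 6.22/8.40) = 0.389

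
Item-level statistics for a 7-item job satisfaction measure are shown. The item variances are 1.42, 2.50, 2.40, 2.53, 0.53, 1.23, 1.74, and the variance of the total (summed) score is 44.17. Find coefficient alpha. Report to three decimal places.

Σσᵢ² = 1.42 + 2.50 + 2.40 + 2.53 + 0.53 + 1.23 + 1.74 = 12.35
α = (k/(k−1))·(1 − Σσᵢ²/total variance) = (7/6)·(1 − 12.35/44.17) = 0.840

α = 0.840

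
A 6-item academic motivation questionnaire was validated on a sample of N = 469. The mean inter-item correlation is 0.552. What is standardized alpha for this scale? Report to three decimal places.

standardized alpha = 0.881

Standardized α = k·r̄ / (1 + (k−1)·r̄) = 6 × 0.552 / (1 + 5 × 0.552)
  = 3.3120 / 3.7600 = 0.881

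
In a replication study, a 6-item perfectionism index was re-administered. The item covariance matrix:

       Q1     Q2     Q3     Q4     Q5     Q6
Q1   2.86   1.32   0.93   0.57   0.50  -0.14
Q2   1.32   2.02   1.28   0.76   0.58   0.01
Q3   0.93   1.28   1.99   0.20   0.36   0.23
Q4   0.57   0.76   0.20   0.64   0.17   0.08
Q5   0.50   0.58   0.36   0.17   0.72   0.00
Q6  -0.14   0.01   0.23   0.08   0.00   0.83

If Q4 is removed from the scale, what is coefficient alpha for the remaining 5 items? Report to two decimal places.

α = 0.68

Remaining items: Q1, Q2, Q3, Q5, Q6 (k = 5).
ΣVar(i) = 2.86 + 2.02 + 1.99 + 0.72 + 0.83 = 8.42
Var(T) = 8.42 + 2 × 5.07 = 18.56
α (item deleted) = (5/4)·(1 − 8.42/18.56) = 0.68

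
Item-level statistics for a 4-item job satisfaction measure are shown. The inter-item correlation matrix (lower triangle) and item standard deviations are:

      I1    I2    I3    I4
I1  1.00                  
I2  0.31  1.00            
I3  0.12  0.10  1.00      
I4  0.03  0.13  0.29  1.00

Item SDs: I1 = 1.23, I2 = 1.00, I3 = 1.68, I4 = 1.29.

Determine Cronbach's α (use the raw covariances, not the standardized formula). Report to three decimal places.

Σσ²ᵢ = 1.23² + 1.00² + 1.68² + 1.29² = 6.9994
Covariances σ_ij = r_ij · s_i · s_j:
  σ(I1,I2) = 0.31 × 1.23 × 1.00 = 0.3813
  σ(I1,I3) = 0.12 × 1.23 × 1.68 = 0.2480
  σ(I1,I4) = 0.03 × 1.23 × 1.29 = 0.0476
  σ(I2,I3) = 0.10 × 1.00 × 1.68 = 0.1680
  σ(I2,I4) = 0.13 × 1.00 × 1.29 = 0.1677
  σ(I3,I4) = 0.29 × 1.68 × 1.29 = 0.6285
σ²_T = Σσ²ᵢ + 2·Σσ_ij = 6.9994 + 2 × 1.6411 = 10.2816
α = (4/3)·(1 − 6.9994/10.2816) = 0.426

α = 0.426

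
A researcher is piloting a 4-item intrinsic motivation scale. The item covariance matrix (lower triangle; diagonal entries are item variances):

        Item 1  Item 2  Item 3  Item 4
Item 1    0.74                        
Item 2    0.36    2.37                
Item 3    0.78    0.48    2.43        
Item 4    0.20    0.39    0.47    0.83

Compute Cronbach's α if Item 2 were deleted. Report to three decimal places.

Remaining items: Item 1, Item 3, Item 4 (k = 3).
ΣVar(i) = 0.74 + 2.43 + 0.83 = 4.00
σ²_total = 4.00 + 2 × 1.45 = 6.90
α (item deleted) = (3/2)·(1 − 4.00/6.90) = 0.630

α = 0.630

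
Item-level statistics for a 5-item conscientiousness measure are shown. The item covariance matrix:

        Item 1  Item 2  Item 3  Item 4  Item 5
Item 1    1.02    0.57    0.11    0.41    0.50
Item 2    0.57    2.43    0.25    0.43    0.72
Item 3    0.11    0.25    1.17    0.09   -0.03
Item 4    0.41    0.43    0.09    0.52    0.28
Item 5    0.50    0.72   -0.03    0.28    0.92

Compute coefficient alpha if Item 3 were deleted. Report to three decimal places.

Remaining items: Item 1, Item 2, Item 4, Item 5 (k = 4).
sum of item variances = 1.02 + 2.43 + 0.52 + 0.92 = 4.89
total variance = 4.89 + 2 × 2.91 = 10.71
α (item deleted) = (4/3)·(1 − 4.89/10.71) = 0.725

α = 0.725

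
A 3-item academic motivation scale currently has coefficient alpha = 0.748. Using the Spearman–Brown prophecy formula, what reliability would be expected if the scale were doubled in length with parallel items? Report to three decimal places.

Length factor m = 2
α' = m·α / (1 + (m−1)·α)
   = 2 × 0.748 / (1 + (2 − 1) × 0.748)
   = 1.4960 / 1.7480 = 0.856

predicted reliability = 0.856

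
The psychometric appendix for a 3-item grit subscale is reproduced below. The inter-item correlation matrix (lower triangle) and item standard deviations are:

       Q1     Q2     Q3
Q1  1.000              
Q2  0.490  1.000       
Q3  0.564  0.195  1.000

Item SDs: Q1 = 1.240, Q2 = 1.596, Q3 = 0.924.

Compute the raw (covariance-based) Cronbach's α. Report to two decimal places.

Σσ²ᵢ = 1.240² + 1.596² + 0.924² = 4.9386
Covariances σ_ij = r_ij · s_i · s_j:
  σ(Q1,Q2) = 0.490 × 1.240 × 1.596 = 0.9697
  σ(Q1,Q3) = 0.564 × 1.240 × 0.924 = 0.6462
  σ(Q2,Q3) = 0.195 × 1.596 × 0.924 = 0.2876
σ²_T = Σσ²ᵢ + 2·Σσ_ij = 4.9386 + 2 × 1.9035 = 8.7456
α = (3/2)·(1 − 4.9386/8.7456) = 0.65

Cronbach's α = 0.65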